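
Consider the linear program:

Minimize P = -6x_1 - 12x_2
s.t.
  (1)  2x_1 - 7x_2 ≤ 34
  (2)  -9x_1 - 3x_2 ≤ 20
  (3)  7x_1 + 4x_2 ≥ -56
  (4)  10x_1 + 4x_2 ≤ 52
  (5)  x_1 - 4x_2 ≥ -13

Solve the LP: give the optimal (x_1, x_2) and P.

x_1 = 39/11, x_2 = 91/22, minimum P = -780/11

Corner points and P = -6x_1 - 12x_2:
  (-38/69, -346/69) → P = 1460/23
  (250/39, -118/39) → P = -28/13
  (-119/39, 97/39) → P = -150/13
  (39/11, 91/22) → P = -780/11

The binding constraints are 10x_1 + 4x_2 = 52 and x_1 - 4x_2 = -13.
Solving simultaneously gives x_1 = 39/11, x_2 = 91/22.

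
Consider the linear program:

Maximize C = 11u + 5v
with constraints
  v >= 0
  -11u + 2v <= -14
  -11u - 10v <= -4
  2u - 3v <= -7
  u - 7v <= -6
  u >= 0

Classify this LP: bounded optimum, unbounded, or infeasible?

unbounded

From the feasible point (56/29, 105/29), moving in the direction (3, 2) keeps every constraint satisfied while C increases without bound.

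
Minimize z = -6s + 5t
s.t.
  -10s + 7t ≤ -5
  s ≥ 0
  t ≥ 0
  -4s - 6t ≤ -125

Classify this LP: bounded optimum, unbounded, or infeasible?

unbounded

From the feasible point (905/88, 615/44), moving in the direction (1, 0) keeps every constraint satisfied while z decreases without bound.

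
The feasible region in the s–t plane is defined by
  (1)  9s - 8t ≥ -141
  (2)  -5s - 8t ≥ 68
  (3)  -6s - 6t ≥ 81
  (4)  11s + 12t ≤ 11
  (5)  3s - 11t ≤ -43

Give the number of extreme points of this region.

3

Intersecting each pair of boundary lines and keeping only the points that satisfy every inequality leaves:
  (-209/14, 93/112)
  (-1207/75, -12/25)
  (-1092/79, 11/79)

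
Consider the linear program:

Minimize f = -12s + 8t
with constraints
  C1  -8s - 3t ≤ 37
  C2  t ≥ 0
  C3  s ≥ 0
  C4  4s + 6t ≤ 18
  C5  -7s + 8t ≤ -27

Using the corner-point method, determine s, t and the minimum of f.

s = 9/2, t = 0, minimum f = -54

Feasible corners and f = -12s + 8t:
  (9/2, 0) → f = -54
  (27/7, 0) → f = -324/7
  (153/37, 9/37) → f = -1764/37

The binding constraints are t = 0 and 4s + 6t = 18.
Solving simultaneously gives s = 9/2, t = 0.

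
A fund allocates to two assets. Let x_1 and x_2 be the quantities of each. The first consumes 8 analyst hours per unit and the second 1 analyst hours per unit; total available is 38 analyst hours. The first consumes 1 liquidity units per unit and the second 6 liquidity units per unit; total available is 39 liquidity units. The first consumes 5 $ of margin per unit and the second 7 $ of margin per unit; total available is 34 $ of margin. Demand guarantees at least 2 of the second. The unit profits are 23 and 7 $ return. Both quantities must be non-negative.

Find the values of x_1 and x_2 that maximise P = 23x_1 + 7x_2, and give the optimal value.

x_1 = 4, x_2 = 2, maximum P = 106

Vertices and P = 23x_1 + 7x_2:
  (0, 34/7) → P = 34
  (0, 2) → P = 14
  (4, 2) → P = 106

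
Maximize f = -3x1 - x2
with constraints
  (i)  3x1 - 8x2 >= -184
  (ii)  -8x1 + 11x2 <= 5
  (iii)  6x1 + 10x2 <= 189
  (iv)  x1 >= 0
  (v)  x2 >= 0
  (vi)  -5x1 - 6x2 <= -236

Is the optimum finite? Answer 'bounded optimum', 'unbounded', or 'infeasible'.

infeasible

The boundaries 3x1 - 8x2 = -184 and -8x1 + 11x2 = 5 meet at (64, 47), but that point violates 6x1 + 10x2 ≤ 189. Every candidate vertex is excluded by some other constraint, so the feasible region is empty.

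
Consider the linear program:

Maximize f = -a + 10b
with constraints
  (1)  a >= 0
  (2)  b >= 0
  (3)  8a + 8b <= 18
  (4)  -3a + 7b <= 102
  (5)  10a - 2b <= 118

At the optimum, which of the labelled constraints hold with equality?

(1) and (3)

Corner points and f = -a + 10b:
  (0, 0) → f = 0
  (0, 9/4) → f = 45/2
  (9/4, 0) → f = -9/4

The maximum is at (0, 9/4). Substituting into each constraint, equality holds for (1) and (3); the remaining constraints have slack.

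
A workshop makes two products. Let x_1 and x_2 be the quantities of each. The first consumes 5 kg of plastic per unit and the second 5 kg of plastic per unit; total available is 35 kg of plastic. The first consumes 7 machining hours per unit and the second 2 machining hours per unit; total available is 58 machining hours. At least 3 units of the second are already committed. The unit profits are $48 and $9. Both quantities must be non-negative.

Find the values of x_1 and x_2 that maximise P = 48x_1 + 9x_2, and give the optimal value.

x_1 = 4, x_2 = 3, maximum P = 219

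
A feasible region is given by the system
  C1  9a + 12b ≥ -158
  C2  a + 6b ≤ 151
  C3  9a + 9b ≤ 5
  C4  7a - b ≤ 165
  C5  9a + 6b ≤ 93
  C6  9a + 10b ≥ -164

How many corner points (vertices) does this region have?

Intersecting each pair of boundary lines and keeping only the points that satisfy every inequality leaves:
  (1822/93, -2591/93)
  (-194/9, 3)
  (-443/15, 1354/45)
  (-1247/22, 1523/44)
  (745/36, -725/36)

5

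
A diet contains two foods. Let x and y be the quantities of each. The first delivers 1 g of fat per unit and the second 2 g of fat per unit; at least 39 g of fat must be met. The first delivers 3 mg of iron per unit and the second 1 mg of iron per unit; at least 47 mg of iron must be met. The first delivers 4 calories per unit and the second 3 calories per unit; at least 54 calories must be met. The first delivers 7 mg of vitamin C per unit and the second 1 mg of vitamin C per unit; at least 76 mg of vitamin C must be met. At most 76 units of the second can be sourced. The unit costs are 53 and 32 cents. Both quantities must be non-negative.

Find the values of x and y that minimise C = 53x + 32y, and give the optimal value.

Corner points and C = 53x + 32y:
  (0, 76) → C = 2432
  (39, 0) → C = 2067
  (11, 14) → C = 1031
  (29/4, 101/4) → C = 4769/4
The feasible region is unbounded (it extends along (1, 0)), but C strictly increases along every unbounded feasible direction, so there is no improving ray and the minimum is attained at a vertex.

The binding constraints are x + 2y = 39 and 3x + y = 47.
Solving simultaneously gives x = 11, y = 14.

x = 11, y = 14, minimum C = 1031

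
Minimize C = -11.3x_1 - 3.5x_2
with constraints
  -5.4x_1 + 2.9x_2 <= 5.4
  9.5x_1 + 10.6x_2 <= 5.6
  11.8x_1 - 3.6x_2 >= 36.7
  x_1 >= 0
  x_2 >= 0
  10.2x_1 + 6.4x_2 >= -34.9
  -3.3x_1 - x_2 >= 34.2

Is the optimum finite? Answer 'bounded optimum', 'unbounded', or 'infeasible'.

The boundaries 10.2x_1 + 6.4x_2 = -34.9 and -3.3x_1 - x_2 = 34.2 meet at (-9199/546, 7789/364), but that point violates -5.4x_1 + 2.9x_2 ≤ 5.4. Every candidate vertex is excluded by some other constraint, so the feasible region is empty.

infeasible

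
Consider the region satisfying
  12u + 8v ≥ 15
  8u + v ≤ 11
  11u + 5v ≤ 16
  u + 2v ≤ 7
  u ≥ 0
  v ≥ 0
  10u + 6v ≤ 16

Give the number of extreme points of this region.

6

Of the 21 pairwise boundary intersections, those satisfying every inequality are:
  (0, 15/8)
  (5/4, 0)
  (39/29, 7/29)
  (11/8, 0)
  (1, 1)
  (0, 8/3)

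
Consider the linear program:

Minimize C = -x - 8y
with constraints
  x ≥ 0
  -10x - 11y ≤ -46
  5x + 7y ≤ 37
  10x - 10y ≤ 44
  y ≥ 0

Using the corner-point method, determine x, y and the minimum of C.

x = 0, y = 37/7, minimum C = -296/7

Extreme points and C = -x - 8y:
  (0, 46/11) → C = -368/11
  (0, 37/7) → C = -296/7
  (472/105, 2/21) → C = -184/35
  (113/20, 5/4) → C = -313/20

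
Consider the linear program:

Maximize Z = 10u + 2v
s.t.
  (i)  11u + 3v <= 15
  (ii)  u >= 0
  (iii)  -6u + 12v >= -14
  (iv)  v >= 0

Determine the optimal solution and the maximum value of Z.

u = 15/11, v = 0, maximum Z = 150/11

Corner points and Z = 10u + 2v:
  (0, 5) → Z = 10
  (15/11, 0) → Z = 150/11
  (0, 0) → Z = 0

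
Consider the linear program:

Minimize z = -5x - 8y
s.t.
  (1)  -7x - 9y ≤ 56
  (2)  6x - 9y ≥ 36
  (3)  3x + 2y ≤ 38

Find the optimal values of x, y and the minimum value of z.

Corner points and z = -5x - 8y:
  (-20/13, -196/39) → z = 1868/39
  (454/13, -434/13) → z = 1202/13
  (138/13, 40/13) → z = -1010/13

x = 138/13, y = 40/13, minimum z = -1010/13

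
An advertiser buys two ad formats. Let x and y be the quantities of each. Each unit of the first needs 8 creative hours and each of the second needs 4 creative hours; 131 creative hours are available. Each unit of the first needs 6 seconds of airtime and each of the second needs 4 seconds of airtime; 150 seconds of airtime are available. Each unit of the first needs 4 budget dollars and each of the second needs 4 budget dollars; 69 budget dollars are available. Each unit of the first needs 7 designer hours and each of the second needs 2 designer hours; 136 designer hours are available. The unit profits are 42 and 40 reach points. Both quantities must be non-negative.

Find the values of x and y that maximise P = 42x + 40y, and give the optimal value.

Corner points and P = 42x + 40y:
  (0, 0) → P = 0
  (0, 69/4) → P = 690
  (131/8, 0) → P = 2751/4
  (31/2, 7/4) → P = 721

x = 31/2, y = 7/4, maximum P = 721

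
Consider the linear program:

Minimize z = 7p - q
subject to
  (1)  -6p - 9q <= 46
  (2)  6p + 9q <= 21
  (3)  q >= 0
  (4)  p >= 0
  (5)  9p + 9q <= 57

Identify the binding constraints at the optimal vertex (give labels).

(2) and (4)

Extreme points and z = 7p - q:
  (7/2, 0) → z = 49/2
  (0, 7/3) → z = -7/3
  (0, 0) → z = 0

The minimum is at (0, 7/3). Substituting into each constraint, equality holds for (2) and (4); the remaining constraints have slack.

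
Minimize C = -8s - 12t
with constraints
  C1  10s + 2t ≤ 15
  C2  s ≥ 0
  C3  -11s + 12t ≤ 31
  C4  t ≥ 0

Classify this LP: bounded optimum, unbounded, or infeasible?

bounded optimum

Vertices and C = -8s - 12t:
  (59/71, 475/142) → C = -3322/71
  (3/2, 0) → C = -12
  (0, 31/12) → C = -31
  (0, 0) → C = 0
The feasible region has finitely many vertices and no improving ray; the minimum is -3322/71 at (59/71, 475/142).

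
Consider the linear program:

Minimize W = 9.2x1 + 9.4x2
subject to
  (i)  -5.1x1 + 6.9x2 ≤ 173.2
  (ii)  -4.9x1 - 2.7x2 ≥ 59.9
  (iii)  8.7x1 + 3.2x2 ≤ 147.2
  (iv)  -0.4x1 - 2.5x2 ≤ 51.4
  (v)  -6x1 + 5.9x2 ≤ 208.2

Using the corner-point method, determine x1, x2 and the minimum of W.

Extreme points and W = 9.2x1 + 9.4x2:
  (-29365/1586, 54319/4758) → W = -1499377/23790
  (-110/3, -2) → W = -5342/15
  (-1097/1117, -22790/1117) → W = -1121592/5585
  (-1471/31, -402/31) → W = -17312/31

At the optimal vertex, -0.4x1 - 2.5x2 = 51.4 and -6x1 + 5.9x2 = 208.2.
Solving simultaneously gives x1 = -1471/31, x2 = -402/31.

x1 = -1471/31, x2 = -402/31, minimum W = -17312/31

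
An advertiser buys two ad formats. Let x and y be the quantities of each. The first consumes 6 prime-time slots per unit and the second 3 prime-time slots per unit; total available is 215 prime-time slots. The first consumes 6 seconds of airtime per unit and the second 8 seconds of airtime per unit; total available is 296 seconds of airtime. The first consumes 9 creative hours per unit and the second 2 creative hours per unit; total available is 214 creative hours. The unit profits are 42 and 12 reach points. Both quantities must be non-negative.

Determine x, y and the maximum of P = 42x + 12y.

Extreme points and P = 42x + 12y:
  (0, 0) → P = 0
  (0, 37) → P = 444
  (214/9, 0) → P = 2996/3
  (56/3, 23) → P = 1060

x = 56/3, y = 23, maximum P = 1060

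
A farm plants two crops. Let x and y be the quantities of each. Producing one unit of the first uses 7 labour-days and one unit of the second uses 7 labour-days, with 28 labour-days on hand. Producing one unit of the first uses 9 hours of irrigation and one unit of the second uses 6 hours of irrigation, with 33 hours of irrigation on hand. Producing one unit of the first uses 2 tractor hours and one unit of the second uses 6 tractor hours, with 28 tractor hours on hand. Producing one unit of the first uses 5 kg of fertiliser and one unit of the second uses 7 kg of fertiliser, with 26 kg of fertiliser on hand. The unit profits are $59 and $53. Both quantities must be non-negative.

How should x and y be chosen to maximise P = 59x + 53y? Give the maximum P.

x = 3, y = 1, maximum P = 230

Corner points and P = 59x + 53y:
  (0, 0) → P = 0
  (0, 26/7) → P = 1378/7
  (11/3, 0) → P = 649/3
  (3, 1) → P = 230
  (1, 3) → P = 218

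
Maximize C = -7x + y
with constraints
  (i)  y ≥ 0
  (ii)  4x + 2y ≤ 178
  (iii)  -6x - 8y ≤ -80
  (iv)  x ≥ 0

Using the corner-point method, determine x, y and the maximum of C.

x = 0, y = 89, maximum C = 89

Corner points and C = -7x + y:
  (89/2, 0) → C = -623/2
  (40/3, 0) → C = -280/3
  (0, 89) → C = 89
  (0, 10) → C = 10

At the optimal vertex, 4x + 2y = 178 and x = 0.
Solving simultaneously gives x = 0, y = 89.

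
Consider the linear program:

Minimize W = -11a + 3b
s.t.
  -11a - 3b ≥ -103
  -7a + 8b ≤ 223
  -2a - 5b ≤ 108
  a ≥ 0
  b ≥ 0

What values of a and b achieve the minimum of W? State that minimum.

a = 103/11, b = 0, minimum W = -103

Extreme points and W = -11a + 3b:
  (155/109, 3174/109) → W = 7817/109
  (103/11, 0) → W = -103
  (0, 223/8) → W = 669/8
  (0, 0) → W = 0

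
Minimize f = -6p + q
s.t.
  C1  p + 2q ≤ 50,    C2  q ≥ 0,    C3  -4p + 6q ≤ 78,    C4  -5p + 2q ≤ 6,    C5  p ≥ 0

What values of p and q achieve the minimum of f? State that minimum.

p = 50, q = 0, minimum f = -300

Vertices and f = -6p + q:
  (50, 0) → f = -300
  (72/7, 139/7) → f = -293/7
  (0, 0) → f = 0
  (60/11, 183/11) → f = -177/11
  (0, 3) → f = 3

The binding constraints are p + 2q = 50 and q = 0.
Solving simultaneously gives p = 50, q = 0.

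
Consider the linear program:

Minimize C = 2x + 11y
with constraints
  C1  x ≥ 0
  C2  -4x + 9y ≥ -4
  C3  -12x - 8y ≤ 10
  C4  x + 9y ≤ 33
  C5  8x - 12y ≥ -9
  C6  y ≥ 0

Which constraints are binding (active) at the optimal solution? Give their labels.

Extreme points and C = 2x + 11y:
  (0, 3/4) → C = 33/4
  (0, 0) → C = 0
  (37/5, 128/45) → C = 2074/45
  (1, 0) → C = 2
  (15/4, 13/4) → C = 173/4

The minimum is at (0, 0). Substituting into each constraint, equality holds for C1 and C6; the remaining constraints have slack.

C1 and C6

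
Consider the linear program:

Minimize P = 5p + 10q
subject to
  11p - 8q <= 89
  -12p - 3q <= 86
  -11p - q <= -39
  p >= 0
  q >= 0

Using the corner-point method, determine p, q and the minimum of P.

p = 39/11, q = 0, minimum P = 195/11

Feasible corners and P = 5p + 10q:
  (89/11, 0) → P = 445/11
  (0, 39) → P = 390
  (39/11, 0) → P = 195/11
The feasible region is unbounded (it extends along (0, 1), (8, 11)), but P strictly increases along every unbounded feasible direction, so there is no improving ray and the minimum is attained at a vertex.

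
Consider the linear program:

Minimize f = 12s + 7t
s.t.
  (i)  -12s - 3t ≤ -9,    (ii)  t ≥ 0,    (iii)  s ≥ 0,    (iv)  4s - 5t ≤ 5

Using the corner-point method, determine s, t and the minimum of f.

s = 3/4, t = 0, minimum f = 9

Vertices and f = 12s + 7t:
  (3/4, 0) → f = 9
  (0, 3) → f = 21
  (5/4, 0) → f = 15
The feasible region is unbounded (it extends along (0, 1), (5, 4)), but f strictly increases along every unbounded feasible direction, so there is no improving ray and the minimum is attained at a vertex.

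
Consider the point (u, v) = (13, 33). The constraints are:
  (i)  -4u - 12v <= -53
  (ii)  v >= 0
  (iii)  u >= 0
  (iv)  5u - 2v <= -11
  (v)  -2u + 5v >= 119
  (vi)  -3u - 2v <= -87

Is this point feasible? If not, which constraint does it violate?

not feasible — violates (iv)

Constraint (iv): 5u - 2v = -1, which is not ≤ -11. All other constraints are satisfied.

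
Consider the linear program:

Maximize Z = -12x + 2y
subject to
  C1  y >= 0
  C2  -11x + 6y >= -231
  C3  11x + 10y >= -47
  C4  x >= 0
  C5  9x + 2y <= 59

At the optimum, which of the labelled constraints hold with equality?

Feasible corners and Z = -12x + 2y:
  (0, 0) → Z = 0
  (59/9, 0) → Z = -236/3
  (0, 59/2) → Z = 59

The maximum is at (0, 59/2). Substituting into each constraint, equality holds for C4 and C5; the remaining constraints have slack.

C4 and C5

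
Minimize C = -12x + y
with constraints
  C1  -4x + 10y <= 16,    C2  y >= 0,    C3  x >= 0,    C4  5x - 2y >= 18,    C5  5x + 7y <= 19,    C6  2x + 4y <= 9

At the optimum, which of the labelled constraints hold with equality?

C2 and C5

Vertices and C = -12x + y:
  (18/5, 0) → C = -216/5
  (19/5, 0) → C = -228/5
  (164/45, 1/9) → C = -1963/45

The minimum is at (19/5, 0). Substituting into each constraint, equality holds for C2 and C5; the remaining constraints have slack.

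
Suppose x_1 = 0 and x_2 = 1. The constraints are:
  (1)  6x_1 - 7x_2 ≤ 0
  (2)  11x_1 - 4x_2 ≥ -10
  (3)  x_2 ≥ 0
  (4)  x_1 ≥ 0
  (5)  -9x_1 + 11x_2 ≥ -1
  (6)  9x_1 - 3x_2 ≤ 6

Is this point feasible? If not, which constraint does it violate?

feasible

(1): -7 ≤ 0 ✓
(2): -4 ≥ -10 ✓
(3): 1 ≥ 0 ✓
(4): 0 ≥ 0 ✓
(5): 11 ≥ -1 ✓
(6): -3 ≤ 6 ✓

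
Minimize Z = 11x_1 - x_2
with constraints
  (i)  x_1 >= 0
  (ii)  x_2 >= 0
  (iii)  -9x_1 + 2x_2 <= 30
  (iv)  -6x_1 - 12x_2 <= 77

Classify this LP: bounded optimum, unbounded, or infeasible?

bounded optimum

Vertices and Z = 11x_1 - x_2:
  (0, 0) → Z = 0
  (0, 15) → Z = -15
The feasible region has finitely many vertices and no improving ray; the minimum is -15 at (0, 15).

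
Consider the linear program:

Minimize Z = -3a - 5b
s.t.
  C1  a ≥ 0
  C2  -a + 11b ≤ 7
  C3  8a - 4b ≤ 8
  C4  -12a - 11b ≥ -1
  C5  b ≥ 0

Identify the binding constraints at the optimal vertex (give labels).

C1 and C4

Vertices and Z = -3a - 5b:
  (0, 1/11) → Z = -5/11
  (0, 0) → Z = 0
  (1/12, 0) → Z = -1/4

The minimum is at (0, 1/11). Substituting into each constraint, equality holds for C1 and C4; the remaining constraints have slack.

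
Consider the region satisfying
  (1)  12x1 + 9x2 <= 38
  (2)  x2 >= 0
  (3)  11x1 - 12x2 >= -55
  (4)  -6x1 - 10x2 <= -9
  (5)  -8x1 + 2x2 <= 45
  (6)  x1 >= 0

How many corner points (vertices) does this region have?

4

Of the 15 pairwise boundary intersections, those satisfying every inequality are:
  (19/6, 0)
  (0, 38/9)
  (3/2, 0)
  (0, 9/10)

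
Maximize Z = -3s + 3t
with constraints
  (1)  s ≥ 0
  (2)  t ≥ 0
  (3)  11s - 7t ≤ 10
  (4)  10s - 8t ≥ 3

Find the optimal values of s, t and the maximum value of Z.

Corner points and Z = -3s + 3t:
  (10/11, 0) → Z = -30/11
  (3/10, 0) → Z = -9/10
  (59/18, 67/18) → Z = 4/3

At the optimal vertex, 11s - 7t = 10 and 10s - 8t = 3.
Solving simultaneously gives s = 59/18, t = 67/18.

s = 59/18, t = 67/18, maximum Z = 4/3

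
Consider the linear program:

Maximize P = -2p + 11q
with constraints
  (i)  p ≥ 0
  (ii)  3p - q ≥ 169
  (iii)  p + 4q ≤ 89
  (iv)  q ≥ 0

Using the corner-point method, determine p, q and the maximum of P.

Feasible corners and P = -2p + 11q:
  (765/13, 98/13) → P = -452/13
  (169/3, 0) → P = -338/3
  (89, 0) → P = -178

The binding constraints are 3p - q = 169 and p + 4q = 89.
Solving simultaneously gives p = 765/13, q = 98/13.

p = 765/13, q = 98/13, maximum P = -452/13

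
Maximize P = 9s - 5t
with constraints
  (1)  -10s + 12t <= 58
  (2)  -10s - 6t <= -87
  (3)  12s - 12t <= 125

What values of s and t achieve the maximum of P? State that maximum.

Vertices and P = 9s - 5t:
  (58/15, 145/18) → P = -493/90
  (183/2, 973/12) → P = 5017/12
  (299/32, -103/96) → P = 2147/24

At the optimal vertex, -10s + 12t = 58 and 12s - 12t = 125.
Solving simultaneously gives s = 183/2, t = 973/12.

s = 183/2, t = 973/12, maximum P = 5017/12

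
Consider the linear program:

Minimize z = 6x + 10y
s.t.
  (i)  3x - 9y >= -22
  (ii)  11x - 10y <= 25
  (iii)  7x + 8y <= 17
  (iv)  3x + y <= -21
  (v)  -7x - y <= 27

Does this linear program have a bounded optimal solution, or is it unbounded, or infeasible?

infeasible

The boundaries 3x - 9y = -22 and 7x + 8y = 17 meet at (-23/87, 205/87), but that point violates 3x + y ≤ -21. Every candidate vertex is excluded by some other constraint, so the feasible region is empty.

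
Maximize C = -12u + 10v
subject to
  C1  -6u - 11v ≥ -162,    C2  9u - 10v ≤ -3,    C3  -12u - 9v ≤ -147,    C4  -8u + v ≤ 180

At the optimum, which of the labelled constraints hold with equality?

Corner points and C = -12u + 10v:
  (529/53, 492/53) → C = -1428/53
  (53/26, 177/13) → C = 1452/13
  (481/67, 453/67) → C = -1242/67

The maximum is at (53/26, 177/13). Substituting into each constraint, equality holds for C1 and C3; the remaining constraints have slack.

C1 and C3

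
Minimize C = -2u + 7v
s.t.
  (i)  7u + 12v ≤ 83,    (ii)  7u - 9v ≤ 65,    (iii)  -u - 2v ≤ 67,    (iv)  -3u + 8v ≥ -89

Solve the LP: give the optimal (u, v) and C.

u = -179/7, v = -145/7, minimum C = -657/7

Vertices and C = -2u + 7v:
  (509/49, 6/7) → C = -724/49
  (-281/29, -428/29) → C = -2434/29
  (-179/7, -145/7) → C = -657/7
The feasible region is unbounded (it extends along (-2, 1), (-12, 7)), but C strictly increases along every unbounded feasible direction, so there is no improving ray and the minimum is attained at a vertex.

The binding constraints are -u - 2v = 67 and -3u + 8v = -89.
Solving simultaneously gives u = -179/7, v = -145/7.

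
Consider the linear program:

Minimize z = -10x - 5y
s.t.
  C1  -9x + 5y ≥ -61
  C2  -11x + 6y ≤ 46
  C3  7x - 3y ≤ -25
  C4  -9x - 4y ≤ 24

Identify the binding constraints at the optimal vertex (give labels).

C2 and C3

Corner points and z = -10x - 5y:
  (-4/3, 47/9) → z = -115/9
  (-164/49, 75/49) → z = 1265/49
  (-172/55, 57/55) → z = 287/11

The minimum is at (-4/3, 47/9). Substituting into each constraint, equality holds for C2 and C3; the remaining constraints have slack.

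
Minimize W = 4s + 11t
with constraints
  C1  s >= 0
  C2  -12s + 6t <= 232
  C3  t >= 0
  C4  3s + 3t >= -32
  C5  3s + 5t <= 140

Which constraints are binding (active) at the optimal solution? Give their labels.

C1 and C3

Vertices and W = 4s + 11t:
  (0, 0) → W = 0
  (0, 28) → W = 308
  (140/3, 0) → W = 560/3

The minimum is at (0, 0). Substituting into each constraint, equality holds for C1 and C3; the remaining constraints have slack.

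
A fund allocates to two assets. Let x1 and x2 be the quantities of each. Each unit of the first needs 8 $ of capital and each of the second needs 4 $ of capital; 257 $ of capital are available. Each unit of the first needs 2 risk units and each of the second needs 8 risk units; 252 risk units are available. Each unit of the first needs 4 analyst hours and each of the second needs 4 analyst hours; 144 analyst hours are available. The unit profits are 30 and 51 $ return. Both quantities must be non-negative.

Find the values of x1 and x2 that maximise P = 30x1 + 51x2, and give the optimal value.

The binding constraints are 2x1 + 8x2 = 252 and 4x1 + 4x2 = 144.
Solving simultaneously gives x1 = 6, x2 = 30.

x1 = 6, x2 = 30, maximum P = 1710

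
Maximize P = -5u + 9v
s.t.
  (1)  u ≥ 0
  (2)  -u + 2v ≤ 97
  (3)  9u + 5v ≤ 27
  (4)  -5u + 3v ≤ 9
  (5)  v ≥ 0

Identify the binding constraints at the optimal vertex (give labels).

(3) and (4)

Feasible corners and P = -5u + 9v:
  (0, 3) → P = 27
  (0, 0) → P = 0
  (9/13, 54/13) → P = 441/13
  (3, 0) → P = -15

The maximum is at (9/13, 54/13). Substituting into each constraint, equality holds for (3) and (4); the remaining constraints have slack.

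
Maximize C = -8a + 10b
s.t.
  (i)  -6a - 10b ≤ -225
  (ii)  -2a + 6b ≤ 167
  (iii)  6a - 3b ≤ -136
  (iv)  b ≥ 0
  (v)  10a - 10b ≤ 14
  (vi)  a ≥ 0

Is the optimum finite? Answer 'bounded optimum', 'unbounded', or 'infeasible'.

The boundaries -6a - 10b = -225 and 10a - 10b = 14 meet at (239/16, 1083/80), but that point violates 6a - 3b ≤ -136. Every candidate vertex is excluded by some other constraint, so the feasible region is empty.

infeasible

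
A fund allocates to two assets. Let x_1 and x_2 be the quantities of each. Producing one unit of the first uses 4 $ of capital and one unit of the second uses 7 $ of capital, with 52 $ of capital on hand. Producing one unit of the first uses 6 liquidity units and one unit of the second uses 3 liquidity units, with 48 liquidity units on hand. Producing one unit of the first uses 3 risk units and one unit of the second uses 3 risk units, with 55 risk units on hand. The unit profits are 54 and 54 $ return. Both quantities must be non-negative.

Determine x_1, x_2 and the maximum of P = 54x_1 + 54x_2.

The optimum lies where 4x_1 + 7x_2 = 52 and 6x_1 + 3x_2 = 48.
Solving simultaneously gives x_1 = 6, x_2 = 4.

x_1 = 6, x_2 = 4, maximum P = 540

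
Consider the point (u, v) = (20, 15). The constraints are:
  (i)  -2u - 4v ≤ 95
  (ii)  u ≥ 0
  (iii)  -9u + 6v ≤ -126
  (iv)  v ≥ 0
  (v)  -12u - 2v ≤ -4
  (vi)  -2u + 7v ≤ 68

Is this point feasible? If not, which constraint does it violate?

not feasible — violates (iii)

Constraint (iii): -9u + 6v = -90, which is not ≤ -126. All other constraints are satisfied.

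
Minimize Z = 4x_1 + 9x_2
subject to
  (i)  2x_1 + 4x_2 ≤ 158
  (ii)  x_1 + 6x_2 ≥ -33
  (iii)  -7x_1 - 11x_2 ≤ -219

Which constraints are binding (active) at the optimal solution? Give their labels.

Feasible corners and Z = 4x_1 + 9x_2:
  (135, -28) → Z = 288
  (-431/3, 334/3) → Z = 1282/3
  (1677/31, -450/31) → Z = 2658/31

The minimum is at (1677/31, -450/31). Substituting into each constraint, equality holds for (ii) and (iii); the remaining constraints have slack.

(ii) and (iii)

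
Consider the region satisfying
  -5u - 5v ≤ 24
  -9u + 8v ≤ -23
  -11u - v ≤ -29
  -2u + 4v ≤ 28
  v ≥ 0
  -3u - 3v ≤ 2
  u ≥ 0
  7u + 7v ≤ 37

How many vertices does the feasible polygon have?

The feasible vertices (each the meet of two boundaries and inside every other half-plane) are:
  (255/97, 8/97)
  (457/119, 172/119)
  (29/11, 0)
  (37/7, 0)

4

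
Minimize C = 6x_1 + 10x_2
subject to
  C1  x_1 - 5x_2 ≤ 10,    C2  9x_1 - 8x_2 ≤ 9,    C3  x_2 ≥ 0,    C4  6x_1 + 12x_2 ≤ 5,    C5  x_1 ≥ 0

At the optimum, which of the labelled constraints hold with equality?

Extreme points and C = 6x_1 + 10x_2:
  (5/6, 0) → C = 5
  (0, 0) → C = 0
  (0, 5/12) → C = 25/6

The minimum is at (0, 0). Substituting into each constraint, equality holds for C3 and C5; the remaining constraints have slack.

C3 and C5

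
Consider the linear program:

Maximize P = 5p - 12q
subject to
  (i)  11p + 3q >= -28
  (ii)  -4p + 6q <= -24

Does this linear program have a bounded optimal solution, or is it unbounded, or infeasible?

From the feasible point (-16/13, -188/39), moving in the direction (3, -11) keeps every constraint satisfied while P increases without bound.

unbounded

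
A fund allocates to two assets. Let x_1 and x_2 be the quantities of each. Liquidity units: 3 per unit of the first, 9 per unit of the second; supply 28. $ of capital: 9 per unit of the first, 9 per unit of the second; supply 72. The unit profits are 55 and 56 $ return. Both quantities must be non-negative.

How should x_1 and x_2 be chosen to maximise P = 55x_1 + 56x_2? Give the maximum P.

x_1 = 22/3, x_2 = 2/3, maximum P = 1322/3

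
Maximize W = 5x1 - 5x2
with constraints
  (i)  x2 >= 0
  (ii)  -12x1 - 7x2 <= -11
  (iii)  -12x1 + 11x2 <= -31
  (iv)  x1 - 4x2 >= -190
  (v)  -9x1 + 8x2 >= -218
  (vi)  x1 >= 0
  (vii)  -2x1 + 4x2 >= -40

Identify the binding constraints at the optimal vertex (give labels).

Extreme points and W = 5x1 - 5x2:
  (31/12, 0) → W = 155/12
  (20, 0) → W = 100
  (2214/37, 2311/37) → W = -485/37
  (598/7, 482/7) → W = 580/7
  (138/5, 19/5) → W = 119

The maximum is at (138/5, 19/5). Substituting into each constraint, equality holds for (v) and (vii); the remaining constraints have slack.

(v) and (vii)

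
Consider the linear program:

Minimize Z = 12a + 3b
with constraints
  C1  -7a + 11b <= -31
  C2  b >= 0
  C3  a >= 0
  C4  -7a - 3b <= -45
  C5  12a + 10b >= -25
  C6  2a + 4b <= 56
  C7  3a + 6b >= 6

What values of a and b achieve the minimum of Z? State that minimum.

The binding constraints are -7a + 11b = -31 and -7a - 3b = -45.
Solving simultaneously gives a = 6, b = 1.

a = 6, b = 1, minimum Z = 75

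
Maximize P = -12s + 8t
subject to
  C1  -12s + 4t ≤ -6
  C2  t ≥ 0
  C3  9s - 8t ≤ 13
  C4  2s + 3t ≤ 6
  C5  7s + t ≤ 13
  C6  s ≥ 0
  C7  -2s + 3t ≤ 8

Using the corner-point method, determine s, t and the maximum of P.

s = 21/22, t = 15/11, maximum P = -6/11

Vertices and P = -12s + 8t:
  (1/2, 0) → P = -6
  (21/22, 15/11) → P = -6/11
  (13/9, 0) → P = -52/3
  (9/5, 2/5) → P = -92/5
  (33/19, 16/19) → P = -268/19

The optimum lies where -12s + 4t = -6 and 2s + 3t = 6.
Solving simultaneously gives s = 21/22, t = 15/11.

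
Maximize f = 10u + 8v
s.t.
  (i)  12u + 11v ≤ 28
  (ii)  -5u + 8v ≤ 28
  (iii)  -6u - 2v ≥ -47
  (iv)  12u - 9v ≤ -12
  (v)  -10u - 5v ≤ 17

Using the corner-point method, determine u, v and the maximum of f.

Vertices and f = 10u + 8v:
  (-84/151, 476/151) → f = 2968/151
  (1/2, 2) → f = 21
  (-92/35, 13/7) → f = -80/7
  (-71/50, -14/25) → f = -467/25

u = 1/2, v = 2, maximum f = 21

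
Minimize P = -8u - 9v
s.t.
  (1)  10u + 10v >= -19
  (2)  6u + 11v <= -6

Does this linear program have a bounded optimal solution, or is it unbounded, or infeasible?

unbounded

From the feasible point (-149/50, 27/25), moving in the direction (11, -6) keeps every constraint satisfied while P decreases without bound.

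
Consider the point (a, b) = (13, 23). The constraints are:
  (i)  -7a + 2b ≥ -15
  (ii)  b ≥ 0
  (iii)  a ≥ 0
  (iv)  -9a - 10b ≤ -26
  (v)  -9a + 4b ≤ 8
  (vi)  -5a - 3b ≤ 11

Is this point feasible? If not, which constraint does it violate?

not feasible — violates (i)

Constraint (i): -7a + 2b = -45, which is not ≥ -15. All other constraints are satisfied.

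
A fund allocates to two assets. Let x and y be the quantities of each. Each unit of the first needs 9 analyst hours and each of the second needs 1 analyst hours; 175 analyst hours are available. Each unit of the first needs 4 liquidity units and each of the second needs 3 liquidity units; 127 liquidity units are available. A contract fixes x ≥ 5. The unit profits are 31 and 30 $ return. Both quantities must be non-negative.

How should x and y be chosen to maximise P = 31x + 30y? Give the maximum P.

x = 5, y = 107/3, maximum P = 1225

Corner points and P = 31x + 30y:
  (175/9, 0) → P = 5425/9
  (5, 0) → P = 155
  (398/23, 443/23) → P = 25628/23
  (5, 107/3) → P = 1225

At the optimal vertex, 4x + 3y = 127 and x = 5.
Solving simultaneously gives x = 5, y = 107/3.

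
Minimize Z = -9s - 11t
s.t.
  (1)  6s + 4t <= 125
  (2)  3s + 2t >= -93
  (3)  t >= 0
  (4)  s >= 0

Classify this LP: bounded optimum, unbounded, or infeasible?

bounded optimum

Extreme points and Z = -9s - 11t:
  (125/6, 0) → Z = -375/2
  (0, 125/4) → Z = -1375/4
  (0, 0) → Z = 0
The feasible region has finitely many vertices and no improving ray; the minimum is -1375/4 at (0, 125/4).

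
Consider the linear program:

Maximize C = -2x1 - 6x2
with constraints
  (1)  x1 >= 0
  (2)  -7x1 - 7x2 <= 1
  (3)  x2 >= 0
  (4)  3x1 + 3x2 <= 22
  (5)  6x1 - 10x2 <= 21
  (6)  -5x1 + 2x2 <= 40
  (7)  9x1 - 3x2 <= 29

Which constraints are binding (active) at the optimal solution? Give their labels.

Vertices and C = -2x1 - 6x2:
  (0, 0) → C = 0
  (0, 22/3) → C = -44
  (29/9, 0) → C = -58/9
  (17/4, 37/12) → C = -27

The maximum is at (0, 0). Substituting into each constraint, equality holds for (1) and (3); the remaining constraints have slack.

(1) and (3)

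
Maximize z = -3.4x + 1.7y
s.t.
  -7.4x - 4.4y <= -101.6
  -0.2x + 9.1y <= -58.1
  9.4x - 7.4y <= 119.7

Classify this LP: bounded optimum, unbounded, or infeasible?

infeasible

The boundaries -7.4x - 4.4y = -101.6 and -0.2x + 9.1y = -58.1 meet at (19670/1137, -6827/1137), but that point violates 9.4x - 7.4y ≤ 119.7. Every candidate vertex is excluded by some other constraint, so the feasible region is empty.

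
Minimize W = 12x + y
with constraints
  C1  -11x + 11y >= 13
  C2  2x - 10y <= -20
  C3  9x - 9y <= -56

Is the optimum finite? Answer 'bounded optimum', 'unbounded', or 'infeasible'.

From the feasible point (-95/18, 17/18), moving in the direction (-10, -2) keeps every constraint satisfied while W decreases without bound.

unbounded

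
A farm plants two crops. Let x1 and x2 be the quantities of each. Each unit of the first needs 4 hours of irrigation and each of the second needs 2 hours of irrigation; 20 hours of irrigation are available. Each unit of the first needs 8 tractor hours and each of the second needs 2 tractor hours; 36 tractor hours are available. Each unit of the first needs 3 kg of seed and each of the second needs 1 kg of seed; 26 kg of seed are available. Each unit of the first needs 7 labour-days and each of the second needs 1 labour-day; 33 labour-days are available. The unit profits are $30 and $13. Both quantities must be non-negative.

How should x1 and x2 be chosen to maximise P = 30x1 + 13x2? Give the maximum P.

x1 = 4, x2 = 2, maximum P = 146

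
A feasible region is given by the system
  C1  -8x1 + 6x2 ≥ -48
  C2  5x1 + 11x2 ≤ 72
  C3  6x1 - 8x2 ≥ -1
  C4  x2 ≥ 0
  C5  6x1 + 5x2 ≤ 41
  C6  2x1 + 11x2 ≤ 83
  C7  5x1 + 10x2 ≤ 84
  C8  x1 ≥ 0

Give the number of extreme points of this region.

5

Of the 28 pairwise boundary intersections, those satisfying every inequality are:
  (6, 0)
  (243/38, 10/19)
  (323/78, 42/13)
  (0, 1/8)
  (0, 0)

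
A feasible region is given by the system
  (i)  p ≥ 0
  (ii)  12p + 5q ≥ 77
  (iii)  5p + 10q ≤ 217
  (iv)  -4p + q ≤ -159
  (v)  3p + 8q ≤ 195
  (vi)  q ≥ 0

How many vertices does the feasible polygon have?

Pairwise boundary intersections that survive every other constraint:
  (1807/45, 73/45)
  (217/5, 0)
  (159/4, 0)

3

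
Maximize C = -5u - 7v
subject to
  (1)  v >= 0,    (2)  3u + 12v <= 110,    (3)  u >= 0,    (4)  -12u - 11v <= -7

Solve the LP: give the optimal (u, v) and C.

Vertices and C = -5u - 7v:
  (110/3, 0) → C = -550/3
  (7/12, 0) → C = -35/12
  (0, 55/6) → C = -385/6
  (0, 7/11) → C = -49/11

u = 7/12, v = 0, maximum C = -35/12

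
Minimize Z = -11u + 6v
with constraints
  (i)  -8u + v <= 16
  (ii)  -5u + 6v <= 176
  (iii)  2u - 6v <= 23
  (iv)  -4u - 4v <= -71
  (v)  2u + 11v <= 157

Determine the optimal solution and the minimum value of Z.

At the optimal vertex, 2u - 6v = 23 and 2u + 11v = 157.
Solving simultaneously gives u = 1195/34, v = 134/17.

u = 1195/34, v = 134/17, minimum Z = -11537/34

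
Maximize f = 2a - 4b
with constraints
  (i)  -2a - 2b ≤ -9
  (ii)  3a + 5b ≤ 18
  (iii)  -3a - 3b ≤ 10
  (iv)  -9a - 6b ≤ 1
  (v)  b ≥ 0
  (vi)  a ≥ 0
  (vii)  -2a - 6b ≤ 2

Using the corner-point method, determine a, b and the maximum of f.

a = 6, b = 0, maximum f = 12

Feasible corners and f = 2a - 4b:
  (9/4, 9/4) → f = -9/2
  (9/2, 0) → f = 9
  (6, 0) → f = 12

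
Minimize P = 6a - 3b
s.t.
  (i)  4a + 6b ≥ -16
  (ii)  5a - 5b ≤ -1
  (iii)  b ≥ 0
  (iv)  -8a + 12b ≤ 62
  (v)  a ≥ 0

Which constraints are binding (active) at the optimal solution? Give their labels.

(iv) and (v)

Feasible corners and P = 6a - 3b:
  (149/10, 151/10) → P = 441/10
  (0, 1/5) → P = -3/5
  (0, 31/6) → P = -31/2

The minimum is at (0, 31/6). Substituting into each constraint, equality holds for (iv) and (v); the remaining constraints have slack.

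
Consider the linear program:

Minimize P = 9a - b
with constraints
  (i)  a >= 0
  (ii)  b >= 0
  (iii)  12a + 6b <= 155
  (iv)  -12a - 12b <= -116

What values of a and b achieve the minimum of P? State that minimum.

Vertices and P = 9a - b:
  (0, 155/6) → P = -155/6
  (0, 29/3) → P = -29/3
  (155/12, 0) → P = 465/4
  (29/3, 0) → P = 87

a = 0, b = 155/6, minimum P = -155/6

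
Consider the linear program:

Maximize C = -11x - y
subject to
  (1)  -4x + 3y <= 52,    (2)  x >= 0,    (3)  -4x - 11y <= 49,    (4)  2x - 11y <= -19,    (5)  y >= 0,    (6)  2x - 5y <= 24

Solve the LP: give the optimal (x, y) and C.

Extreme points and C = -11x - y:
  (0, 52/3) → C = -52/3
  (0, 19/11) → C = -19/11
  (359/12, 43/6) → C = -1345/4
The feasible region is unbounded (it extends along (3, 4), (5, 2)), but C strictly decreases along every unbounded feasible direction, so there is no improving ray and the maximum is attained at a vertex.

x = 0, y = 19/11, maximum C = -19/11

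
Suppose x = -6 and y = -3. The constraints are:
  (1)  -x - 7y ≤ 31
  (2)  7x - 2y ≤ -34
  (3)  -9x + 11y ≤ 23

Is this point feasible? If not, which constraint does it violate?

(1): 27 ≤ 31 ✓
(2): -36 ≤ -34 ✓
(3): 21 ≤ 23 ✓

feasible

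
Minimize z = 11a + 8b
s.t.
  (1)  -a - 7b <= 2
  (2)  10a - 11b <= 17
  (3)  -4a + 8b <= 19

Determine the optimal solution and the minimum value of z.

a = -149/36, b = 11/36, minimum z = -517/12

Feasible corners and z = 11a + 8b:
  (97/81, -37/81) → z = 257/27
  (-149/36, 11/36) → z = -517/12
  (115/12, 43/6) → z = 651/4

The optimum lies where -a - 7b = 2 and -4a + 8b = 19.
Solving simultaneously gives a = -149/36, b = 11/36.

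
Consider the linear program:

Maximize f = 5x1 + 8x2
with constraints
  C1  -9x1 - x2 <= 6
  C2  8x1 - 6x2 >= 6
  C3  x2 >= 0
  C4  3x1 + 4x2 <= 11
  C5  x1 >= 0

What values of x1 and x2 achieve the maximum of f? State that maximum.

x1 = 9/5, x2 = 7/5, maximum f = 101/5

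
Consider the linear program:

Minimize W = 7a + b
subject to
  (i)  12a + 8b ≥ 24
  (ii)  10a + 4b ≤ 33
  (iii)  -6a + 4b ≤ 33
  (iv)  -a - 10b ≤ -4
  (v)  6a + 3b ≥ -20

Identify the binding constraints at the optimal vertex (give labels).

Corner points and W = 7a + b:
  (-7/4, 45/8) → W = -53/8
  (13/7, 3/14) → W = 185/14
  (0, 33/4) → W = 33/4
  (157/48, 7/96) → W = 735/32

The minimum is at (-7/4, 45/8). Substituting into each constraint, equality holds for (i) and (iii); the remaining constraints have slack.

(i) and (iii)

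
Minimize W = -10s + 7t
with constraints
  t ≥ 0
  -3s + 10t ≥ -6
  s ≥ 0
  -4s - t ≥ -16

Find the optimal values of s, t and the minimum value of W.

Feasible corners and W = -10s + 7t:
  (2, 0) → W = -20
  (0, 0) → W = 0
  (166/43, 24/43) → W = -1492/43
  (0, 16) → W = 112

s = 166/43, t = 24/43, minimum W = -1492/43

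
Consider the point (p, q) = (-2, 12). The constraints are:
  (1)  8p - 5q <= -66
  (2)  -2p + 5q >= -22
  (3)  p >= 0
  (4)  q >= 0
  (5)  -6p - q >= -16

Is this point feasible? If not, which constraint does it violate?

not feasible — violates (3)

Constraint (3): p = -2, which is not ≥ 0. All other constraints are satisfied.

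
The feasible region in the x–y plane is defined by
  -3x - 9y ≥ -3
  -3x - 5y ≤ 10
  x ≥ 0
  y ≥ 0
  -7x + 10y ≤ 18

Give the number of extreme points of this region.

3

Of the 10 pairwise boundary intersections, those satisfying every inequality are:
  (0, 1/3)
  (1, 0)
  (0, 0)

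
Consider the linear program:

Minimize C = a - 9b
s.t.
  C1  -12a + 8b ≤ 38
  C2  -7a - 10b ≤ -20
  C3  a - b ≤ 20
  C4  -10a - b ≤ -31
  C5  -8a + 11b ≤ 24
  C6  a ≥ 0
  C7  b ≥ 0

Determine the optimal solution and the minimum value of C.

a = 244/3, b = 184/3, minimum C = -1412/3

Extreme points and C = a - 9b:
  (244/3, 184/3) → C = -1412/3
  (20, 0) → C = 20
  (317/118, 244/59) → C = -4075/118
  (31/10, 0) → C = 31/10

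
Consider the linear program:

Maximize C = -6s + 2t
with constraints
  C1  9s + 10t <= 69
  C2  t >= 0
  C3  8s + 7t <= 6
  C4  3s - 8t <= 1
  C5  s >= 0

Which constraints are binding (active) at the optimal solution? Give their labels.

Vertices and C = -6s + 2t:
  (1/3, 0) → C = -2
  (0, 0) → C = 0
  (11/17, 2/17) → C = -62/17
  (0, 6/7) → C = 12/7

The maximum is at (0, 6/7). Substituting into each constraint, equality holds for C3 and C5; the remaining constraints have slack.

C3 and C5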